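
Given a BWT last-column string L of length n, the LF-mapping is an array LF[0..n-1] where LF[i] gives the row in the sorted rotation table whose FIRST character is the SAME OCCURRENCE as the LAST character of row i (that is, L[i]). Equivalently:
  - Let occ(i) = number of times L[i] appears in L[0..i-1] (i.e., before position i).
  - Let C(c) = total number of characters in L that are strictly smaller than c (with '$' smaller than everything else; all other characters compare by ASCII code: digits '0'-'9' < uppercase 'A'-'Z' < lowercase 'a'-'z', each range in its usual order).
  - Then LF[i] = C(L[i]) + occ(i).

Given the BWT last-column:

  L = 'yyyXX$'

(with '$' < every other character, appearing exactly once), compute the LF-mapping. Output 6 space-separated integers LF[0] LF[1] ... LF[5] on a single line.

Answer: 3 4 5 1 2 0

Derivation:
Char counts: '$':1, 'X':2, 'y':3
C (first-col start): C('$')=0, C('X')=1, C('y')=3
L[0]='y': occ=0, LF[0]=C('y')+0=3+0=3
L[1]='y': occ=1, LF[1]=C('y')+1=3+1=4
L[2]='y': occ=2, LF[2]=C('y')+2=3+2=5
L[3]='X': occ=0, LF[3]=C('X')+0=1+0=1
L[4]='X': occ=1, LF[4]=C('X')+1=1+1=2
L[5]='$': occ=0, LF[5]=C('$')+0=0+0=0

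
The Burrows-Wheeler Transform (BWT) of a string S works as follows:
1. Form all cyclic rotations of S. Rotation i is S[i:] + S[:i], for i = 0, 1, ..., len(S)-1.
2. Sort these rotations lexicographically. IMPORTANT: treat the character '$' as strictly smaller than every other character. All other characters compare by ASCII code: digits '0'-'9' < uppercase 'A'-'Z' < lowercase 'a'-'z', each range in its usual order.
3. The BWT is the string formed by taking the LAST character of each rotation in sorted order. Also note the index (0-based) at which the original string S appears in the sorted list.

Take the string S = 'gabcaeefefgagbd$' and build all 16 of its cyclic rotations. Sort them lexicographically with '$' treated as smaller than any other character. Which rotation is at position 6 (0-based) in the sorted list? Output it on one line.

All 16 rotations (rotation i = S[i:]+S[:i]):
  rot[0] = gabcaeefefgagbd$
  rot[1] = abcaeefefgagbd$g
  rot[2] = bcaeefefgagbd$ga
  rot[3] = caeefefgagbd$gab
  rot[4] = aeefefgagbd$gabc
  rot[5] = eefefgagbd$gabca
  rot[6] = efefgagbd$gabcae
  rot[7] = fefgagbd$gabcaee
  rot[8] = efgagbd$gabcaeef
  rot[9] = fgagbd$gabcaeefe
  rot[10] = gagbd$gabcaeefef
  rot[11] = agbd$gabcaeefefg
  rot[12] = gbd$gabcaeefefga
  rot[13] = bd$gabcaeefefgag
  rot[14] = d$gabcaeefefgagb
  rot[15] = $gabcaeefefgagbd
Sorted (with $ < everything):
  sorted[0] = $gabcaeefefgagbd
  sorted[1] = abcaeefefgagbd$g
  sorted[2] = aeefefgagbd$gabc
  sorted[3] = agbd$gabcaeefefg
  sorted[4] = bcaeefefgagbd$ga
  sorted[5] = bd$gabcaeefefgag
  sorted[6] = caeefefgagbd$gab
  sorted[7] = d$gabcaeefefgagb
  sorted[8] = eefefgagbd$gabca
  sorted[9] = efefgagbd$gabcae
  sorted[10] = efgagbd$gabcaeef
  sorted[11] = fefgagbd$gabcaee
  sorted[12] = fgagbd$gabcaeefe
  sorted[13] = gabcaeefefgagbd$
  sorted[14] = gagbd$gabcaeefef
  sorted[15] = gbd$gabcaeefefga
sorted[6] = caeefefgagbd$gab

Answer: caeefefgagbd$gab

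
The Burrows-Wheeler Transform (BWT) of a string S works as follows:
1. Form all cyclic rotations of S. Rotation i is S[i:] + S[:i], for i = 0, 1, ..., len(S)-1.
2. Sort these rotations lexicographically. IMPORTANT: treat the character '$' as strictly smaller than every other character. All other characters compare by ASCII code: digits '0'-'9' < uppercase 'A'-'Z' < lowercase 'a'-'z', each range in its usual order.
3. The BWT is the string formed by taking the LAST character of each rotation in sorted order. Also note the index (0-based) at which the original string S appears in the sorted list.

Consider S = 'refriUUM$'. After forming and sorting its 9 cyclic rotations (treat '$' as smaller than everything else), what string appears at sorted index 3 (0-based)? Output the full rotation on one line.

All 9 rotations (rotation i = S[i:]+S[:i]):
  rot[0] = refriUUM$
  rot[1] = efriUUM$r
  rot[2] = friUUM$re
  rot[3] = riUUM$ref
  rot[4] = iUUM$refr
  rot[5] = UUM$refri
  rot[6] = UM$refriU
  rot[7] = M$refriUU
  rot[8] = $refriUUM
Sorted (with $ < everything):
  sorted[0] = $refriUUM
  sorted[1] = M$refriUU
  sorted[2] = UM$refriU
  sorted[3] = UUM$refri
  sorted[4] = efriUUM$r
  sorted[5] = friUUM$re
  sorted[6] = iUUM$refr
  sorted[7] = refriUUM$
  sorted[8] = riUUM$ref
sorted[3] = UUM$refri

Answer: UUM$refri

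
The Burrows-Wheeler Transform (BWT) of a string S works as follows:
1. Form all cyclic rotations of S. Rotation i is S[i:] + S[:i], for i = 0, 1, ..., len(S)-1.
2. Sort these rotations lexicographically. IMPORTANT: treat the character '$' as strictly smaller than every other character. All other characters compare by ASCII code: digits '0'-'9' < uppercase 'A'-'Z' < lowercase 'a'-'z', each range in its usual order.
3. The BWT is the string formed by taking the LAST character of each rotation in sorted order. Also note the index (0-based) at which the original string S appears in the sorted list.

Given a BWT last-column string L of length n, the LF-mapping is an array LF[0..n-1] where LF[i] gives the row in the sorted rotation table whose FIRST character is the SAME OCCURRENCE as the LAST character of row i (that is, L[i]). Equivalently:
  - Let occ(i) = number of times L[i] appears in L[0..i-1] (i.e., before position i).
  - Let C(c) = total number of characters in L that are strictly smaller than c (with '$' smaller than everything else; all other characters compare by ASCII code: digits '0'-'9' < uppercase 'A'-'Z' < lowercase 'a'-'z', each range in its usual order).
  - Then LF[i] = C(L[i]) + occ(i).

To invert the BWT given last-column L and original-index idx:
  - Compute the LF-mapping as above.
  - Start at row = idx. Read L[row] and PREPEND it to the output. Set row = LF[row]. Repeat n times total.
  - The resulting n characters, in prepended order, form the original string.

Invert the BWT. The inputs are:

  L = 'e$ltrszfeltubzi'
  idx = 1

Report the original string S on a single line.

Answer: butterflsizzle$

Derivation:
LF mapping: 2 0 6 10 8 9 13 4 3 7 11 12 1 14 5
Walk LF starting at row 1, prepending L[row]:
  step 1: row=1, L[1]='$', prepend. Next row=LF[1]=0
  step 2: row=0, L[0]='e', prepend. Next row=LF[0]=2
  step 3: row=2, L[2]='l', prepend. Next row=LF[2]=6
  step 4: row=6, L[6]='z', prepend. Next row=LF[6]=13
  step 5: row=13, L[13]='z', prepend. Next row=LF[13]=14
  step 6: row=14, L[14]='i', prepend. Next row=LF[14]=5
  step 7: row=5, L[5]='s', prepend. Next row=LF[5]=9
  step 8: row=9, L[9]='l', prepend. Next row=LF[9]=7
  step 9: row=7, L[7]='f', prepend. Next row=LF[7]=4
  step 10: row=4, L[4]='r', prepend. Next row=LF[4]=8
  step 11: row=8, L[8]='e', prepend. Next row=LF[8]=3
  step 12: row=3, L[3]='t', prepend. Next row=LF[3]=10
  step 13: row=10, L[10]='t', prepend. Next row=LF[10]=11
  step 14: row=11, L[11]='u', prepend. Next row=LF[11]=12
  step 15: row=12, L[12]='b', prepend. Next row=LF[12]=1
Reversed output: butterflsizzle$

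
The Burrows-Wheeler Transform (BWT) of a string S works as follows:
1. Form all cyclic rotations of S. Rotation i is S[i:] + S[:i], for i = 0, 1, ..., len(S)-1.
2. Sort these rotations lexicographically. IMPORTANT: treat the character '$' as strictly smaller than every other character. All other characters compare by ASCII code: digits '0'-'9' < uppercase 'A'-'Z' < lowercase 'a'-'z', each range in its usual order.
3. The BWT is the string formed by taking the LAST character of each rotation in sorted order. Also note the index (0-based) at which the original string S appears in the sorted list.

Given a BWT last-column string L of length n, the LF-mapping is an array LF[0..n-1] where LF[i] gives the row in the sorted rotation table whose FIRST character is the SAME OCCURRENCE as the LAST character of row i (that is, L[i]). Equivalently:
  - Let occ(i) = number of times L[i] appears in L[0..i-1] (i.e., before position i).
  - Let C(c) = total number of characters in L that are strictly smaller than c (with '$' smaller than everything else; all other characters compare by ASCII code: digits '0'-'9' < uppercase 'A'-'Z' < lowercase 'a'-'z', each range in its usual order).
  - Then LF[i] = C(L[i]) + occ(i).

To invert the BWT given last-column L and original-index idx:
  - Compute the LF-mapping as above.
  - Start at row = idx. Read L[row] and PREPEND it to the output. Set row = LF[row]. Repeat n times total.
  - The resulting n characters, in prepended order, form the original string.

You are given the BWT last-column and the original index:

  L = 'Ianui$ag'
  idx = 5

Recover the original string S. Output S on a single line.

LF mapping: 1 2 6 7 5 0 3 4
Walk LF starting at row 5, prepending L[row]:
  step 1: row=5, L[5]='$', prepend. Next row=LF[5]=0
  step 2: row=0, L[0]='I', prepend. Next row=LF[0]=1
  step 3: row=1, L[1]='a', prepend. Next row=LF[1]=2
  step 4: row=2, L[2]='n', prepend. Next row=LF[2]=6
  step 5: row=6, L[6]='a', prepend. Next row=LF[6]=3
  step 6: row=3, L[3]='u', prepend. Next row=LF[3]=7
  step 7: row=7, L[7]='g', prepend. Next row=LF[7]=4
  step 8: row=4, L[4]='i', prepend. Next row=LF[4]=5
Reversed output: iguanaI$

Answer: iguanaI$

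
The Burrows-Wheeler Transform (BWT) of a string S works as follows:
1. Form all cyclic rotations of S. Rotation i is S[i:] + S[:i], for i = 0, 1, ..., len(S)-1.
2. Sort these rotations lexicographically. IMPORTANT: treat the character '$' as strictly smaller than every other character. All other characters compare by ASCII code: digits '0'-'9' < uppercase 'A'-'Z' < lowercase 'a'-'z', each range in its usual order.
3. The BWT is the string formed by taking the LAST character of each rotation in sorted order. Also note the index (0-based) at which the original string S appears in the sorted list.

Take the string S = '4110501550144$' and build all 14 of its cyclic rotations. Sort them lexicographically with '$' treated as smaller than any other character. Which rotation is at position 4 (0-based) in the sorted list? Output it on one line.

All 14 rotations (rotation i = S[i:]+S[:i]):
  rot[0] = 4110501550144$
  rot[1] = 110501550144$4
  rot[2] = 10501550144$41
  rot[3] = 0501550144$411
  rot[4] = 501550144$4110
  rot[5] = 01550144$41105
  rot[6] = 1550144$411050
  rot[7] = 550144$4110501
  rot[8] = 50144$41105015
  rot[9] = 0144$411050155
  rot[10] = 144$4110501550
  rot[11] = 44$41105015501
  rot[12] = 4$411050155014
  rot[13] = $4110501550144
Sorted (with $ < everything):
  sorted[0] = $4110501550144
  sorted[1] = 0144$411050155
  sorted[2] = 01550144$41105
  sorted[3] = 0501550144$411
  sorted[4] = 10501550144$41
  sorted[5] = 110501550144$4
  sorted[6] = 144$4110501550
  sorted[7] = 1550144$411050
  sorted[8] = 4$411050155014
  sorted[9] = 4110501550144$
  sorted[10] = 44$41105015501
  sorted[11] = 50144$41105015
  sorted[12] = 501550144$4110
  sorted[13] = 550144$4110501
sorted[4] = 10501550144$41

Answer: 10501550144$41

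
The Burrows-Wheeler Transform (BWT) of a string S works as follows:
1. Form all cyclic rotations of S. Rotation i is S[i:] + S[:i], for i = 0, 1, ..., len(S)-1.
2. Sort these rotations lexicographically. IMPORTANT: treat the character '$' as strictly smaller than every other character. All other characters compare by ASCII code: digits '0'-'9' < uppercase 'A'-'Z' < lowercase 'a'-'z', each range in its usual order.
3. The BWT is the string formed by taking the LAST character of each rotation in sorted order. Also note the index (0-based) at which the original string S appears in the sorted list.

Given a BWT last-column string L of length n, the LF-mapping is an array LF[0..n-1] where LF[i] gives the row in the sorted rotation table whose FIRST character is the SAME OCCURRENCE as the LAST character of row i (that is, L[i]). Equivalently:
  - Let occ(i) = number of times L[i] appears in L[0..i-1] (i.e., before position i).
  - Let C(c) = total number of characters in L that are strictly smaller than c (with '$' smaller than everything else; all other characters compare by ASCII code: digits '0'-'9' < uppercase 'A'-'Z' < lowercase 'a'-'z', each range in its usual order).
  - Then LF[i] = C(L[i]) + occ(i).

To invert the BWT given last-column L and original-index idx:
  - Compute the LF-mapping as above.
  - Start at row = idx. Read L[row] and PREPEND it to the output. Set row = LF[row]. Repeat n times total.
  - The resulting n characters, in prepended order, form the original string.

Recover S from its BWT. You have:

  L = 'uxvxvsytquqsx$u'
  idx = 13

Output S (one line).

LF mapping: 6 11 9 12 10 3 14 5 1 7 2 4 13 0 8
Walk LF starting at row 13, prepending L[row]:
  step 1: row=13, L[13]='$', prepend. Next row=LF[13]=0
  step 2: row=0, L[0]='u', prepend. Next row=LF[0]=6
  step 3: row=6, L[6]='y', prepend. Next row=LF[6]=14
  step 4: row=14, L[14]='u', prepend. Next row=LF[14]=8
  step 5: row=8, L[8]='q', prepend. Next row=LF[8]=1
  step 6: row=1, L[1]='x', prepend. Next row=LF[1]=11
  step 7: row=11, L[11]='s', prepend. Next row=LF[11]=4
  step 8: row=4, L[4]='v', prepend. Next row=LF[4]=10
  step 9: row=10, L[10]='q', prepend. Next row=LF[10]=2
  step 10: row=2, L[2]='v', prepend. Next row=LF[2]=9
  step 11: row=9, L[9]='u', prepend. Next row=LF[9]=7
  step 12: row=7, L[7]='t', prepend. Next row=LF[7]=5
  step 13: row=5, L[5]='s', prepend. Next row=LF[5]=3
  step 14: row=3, L[3]='x', prepend. Next row=LF[3]=12
  step 15: row=12, L[12]='x', prepend. Next row=LF[12]=13
Reversed output: xxstuvqvsxquyu$

Answer: xxstuvqvsxquyu$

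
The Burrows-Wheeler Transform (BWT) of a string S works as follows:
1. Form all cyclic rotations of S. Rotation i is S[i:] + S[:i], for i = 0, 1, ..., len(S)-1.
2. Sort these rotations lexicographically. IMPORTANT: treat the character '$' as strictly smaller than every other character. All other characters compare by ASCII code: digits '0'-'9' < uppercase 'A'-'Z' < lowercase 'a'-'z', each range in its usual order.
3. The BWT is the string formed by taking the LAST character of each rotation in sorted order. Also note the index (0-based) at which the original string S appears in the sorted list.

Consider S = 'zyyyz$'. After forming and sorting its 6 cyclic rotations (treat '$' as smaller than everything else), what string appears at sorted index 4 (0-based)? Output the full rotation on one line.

Answer: z$zyyy

Derivation:
All 6 rotations (rotation i = S[i:]+S[:i]):
  rot[0] = zyyyz$
  rot[1] = yyyz$z
  rot[2] = yyz$zy
  rot[3] = yz$zyy
  rot[4] = z$zyyy
  rot[5] = $zyyyz
Sorted (with $ < everything):
  sorted[0] = $zyyyz
  sorted[1] = yyyz$z
  sorted[2] = yyz$zy
  sorted[3] = yz$zyy
  sorted[4] = z$zyyy
  sorted[5] = zyyyz$
sorted[4] = z$zyyy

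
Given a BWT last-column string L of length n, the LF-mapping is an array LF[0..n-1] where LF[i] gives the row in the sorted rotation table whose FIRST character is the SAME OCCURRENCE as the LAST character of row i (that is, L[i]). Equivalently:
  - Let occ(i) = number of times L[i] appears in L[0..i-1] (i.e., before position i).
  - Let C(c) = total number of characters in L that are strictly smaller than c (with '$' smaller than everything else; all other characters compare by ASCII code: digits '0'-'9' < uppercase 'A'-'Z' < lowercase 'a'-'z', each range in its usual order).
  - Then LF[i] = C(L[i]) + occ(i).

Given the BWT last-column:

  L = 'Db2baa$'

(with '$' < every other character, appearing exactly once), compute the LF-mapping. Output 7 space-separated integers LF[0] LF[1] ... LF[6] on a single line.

Answer: 2 5 1 6 3 4 0

Derivation:
Char counts: '$':1, '2':1, 'D':1, 'a':2, 'b':2
C (first-col start): C('$')=0, C('2')=1, C('D')=2, C('a')=3, C('b')=5
L[0]='D': occ=0, LF[0]=C('D')+0=2+0=2
L[1]='b': occ=0, LF[1]=C('b')+0=5+0=5
L[2]='2': occ=0, LF[2]=C('2')+0=1+0=1
L[3]='b': occ=1, LF[3]=C('b')+1=5+1=6
L[4]='a': occ=0, LF[4]=C('a')+0=3+0=3
L[5]='a': occ=1, LF[5]=C('a')+1=3+1=4
L[6]='$': occ=0, LF[6]=C('$')+0=0+0=0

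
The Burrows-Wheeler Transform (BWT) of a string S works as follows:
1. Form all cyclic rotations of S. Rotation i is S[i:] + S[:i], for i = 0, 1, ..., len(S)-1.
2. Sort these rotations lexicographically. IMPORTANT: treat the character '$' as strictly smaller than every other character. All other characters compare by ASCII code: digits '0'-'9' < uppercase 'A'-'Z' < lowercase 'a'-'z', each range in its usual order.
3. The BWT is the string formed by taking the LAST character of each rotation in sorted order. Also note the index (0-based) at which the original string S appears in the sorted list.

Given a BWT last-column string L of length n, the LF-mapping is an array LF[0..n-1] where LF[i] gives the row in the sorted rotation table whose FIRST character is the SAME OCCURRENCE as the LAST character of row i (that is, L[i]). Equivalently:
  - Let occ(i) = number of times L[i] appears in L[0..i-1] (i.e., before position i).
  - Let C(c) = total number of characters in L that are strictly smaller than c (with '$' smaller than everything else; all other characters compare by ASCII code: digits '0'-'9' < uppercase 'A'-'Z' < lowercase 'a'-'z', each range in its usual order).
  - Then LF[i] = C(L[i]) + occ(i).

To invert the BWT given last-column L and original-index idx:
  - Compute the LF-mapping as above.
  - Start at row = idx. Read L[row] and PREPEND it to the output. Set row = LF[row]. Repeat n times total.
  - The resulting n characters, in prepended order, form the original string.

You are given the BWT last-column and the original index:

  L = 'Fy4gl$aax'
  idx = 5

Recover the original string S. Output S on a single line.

Answer: galaxy4F$

Derivation:
LF mapping: 2 8 1 5 6 0 3 4 7
Walk LF starting at row 5, prepending L[row]:
  step 1: row=5, L[5]='$', prepend. Next row=LF[5]=0
  step 2: row=0, L[0]='F', prepend. Next row=LF[0]=2
  step 3: row=2, L[2]='4', prepend. Next row=LF[2]=1
  step 4: row=1, L[1]='y', prepend. Next row=LF[1]=8
  step 5: row=8, L[8]='x', prepend. Next row=LF[8]=7
  step 6: row=7, L[7]='a', prepend. Next row=LF[7]=4
  step 7: row=4, L[4]='l', prepend. Next row=LF[4]=6
  step 8: row=6, L[6]='a', prepend. Next row=LF[6]=3
  step 9: row=3, L[3]='g', prepend. Next row=LF[3]=5
Reversed output: galaxy4F$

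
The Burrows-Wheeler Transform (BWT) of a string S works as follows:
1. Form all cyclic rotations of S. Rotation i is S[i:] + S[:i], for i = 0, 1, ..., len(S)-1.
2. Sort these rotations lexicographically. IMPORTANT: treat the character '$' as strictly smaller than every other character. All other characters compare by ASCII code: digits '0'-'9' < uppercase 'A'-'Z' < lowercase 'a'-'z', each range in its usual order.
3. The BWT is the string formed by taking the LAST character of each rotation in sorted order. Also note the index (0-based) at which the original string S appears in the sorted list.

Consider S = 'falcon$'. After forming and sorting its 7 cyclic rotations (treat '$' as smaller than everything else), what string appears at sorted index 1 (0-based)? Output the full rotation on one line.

All 7 rotations (rotation i = S[i:]+S[:i]):
  rot[0] = falcon$
  rot[1] = alcon$f
  rot[2] = lcon$fa
  rot[3] = con$fal
  rot[4] = on$falc
  rot[5] = n$falco
  rot[6] = $falcon
Sorted (with $ < everything):
  sorted[0] = $falcon
  sorted[1] = alcon$f
  sorted[2] = con$fal
  sorted[3] = falcon$
  sorted[4] = lcon$fa
  sorted[5] = n$falco
  sorted[6] = on$falc
sorted[1] = alcon$f

Answer: alcon$f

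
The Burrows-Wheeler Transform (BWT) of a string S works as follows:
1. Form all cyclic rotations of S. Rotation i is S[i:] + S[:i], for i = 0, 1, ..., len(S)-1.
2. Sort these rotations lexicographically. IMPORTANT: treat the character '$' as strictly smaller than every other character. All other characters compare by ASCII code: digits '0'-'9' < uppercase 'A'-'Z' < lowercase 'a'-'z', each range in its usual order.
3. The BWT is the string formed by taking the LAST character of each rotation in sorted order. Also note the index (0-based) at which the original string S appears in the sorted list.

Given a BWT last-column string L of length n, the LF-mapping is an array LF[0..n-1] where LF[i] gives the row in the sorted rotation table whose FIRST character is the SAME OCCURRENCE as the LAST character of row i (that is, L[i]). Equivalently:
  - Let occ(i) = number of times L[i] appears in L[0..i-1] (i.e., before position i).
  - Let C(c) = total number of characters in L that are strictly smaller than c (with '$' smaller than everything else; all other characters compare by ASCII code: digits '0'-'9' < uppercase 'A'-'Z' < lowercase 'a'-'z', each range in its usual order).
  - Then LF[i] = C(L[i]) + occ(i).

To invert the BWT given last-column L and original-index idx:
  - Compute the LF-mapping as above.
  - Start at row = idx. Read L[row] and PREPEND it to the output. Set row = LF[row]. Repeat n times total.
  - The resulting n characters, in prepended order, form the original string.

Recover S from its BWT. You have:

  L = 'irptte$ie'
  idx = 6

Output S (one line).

LF mapping: 3 6 5 7 8 1 0 4 2
Walk LF starting at row 6, prepending L[row]:
  step 1: row=6, L[6]='$', prepend. Next row=LF[6]=0
  step 2: row=0, L[0]='i', prepend. Next row=LF[0]=3
  step 3: row=3, L[3]='t', prepend. Next row=LF[3]=7
  step 4: row=7, L[7]='i', prepend. Next row=LF[7]=4
  step 5: row=4, L[4]='t', prepend. Next row=LF[4]=8
  step 6: row=8, L[8]='e', prepend. Next row=LF[8]=2
  step 7: row=2, L[2]='p', prepend. Next row=LF[2]=5
  step 8: row=5, L[5]='e', prepend. Next row=LF[5]=1
  step 9: row=1, L[1]='r', prepend. Next row=LF[1]=6
Reversed output: repetiti$

Answer: repetiti$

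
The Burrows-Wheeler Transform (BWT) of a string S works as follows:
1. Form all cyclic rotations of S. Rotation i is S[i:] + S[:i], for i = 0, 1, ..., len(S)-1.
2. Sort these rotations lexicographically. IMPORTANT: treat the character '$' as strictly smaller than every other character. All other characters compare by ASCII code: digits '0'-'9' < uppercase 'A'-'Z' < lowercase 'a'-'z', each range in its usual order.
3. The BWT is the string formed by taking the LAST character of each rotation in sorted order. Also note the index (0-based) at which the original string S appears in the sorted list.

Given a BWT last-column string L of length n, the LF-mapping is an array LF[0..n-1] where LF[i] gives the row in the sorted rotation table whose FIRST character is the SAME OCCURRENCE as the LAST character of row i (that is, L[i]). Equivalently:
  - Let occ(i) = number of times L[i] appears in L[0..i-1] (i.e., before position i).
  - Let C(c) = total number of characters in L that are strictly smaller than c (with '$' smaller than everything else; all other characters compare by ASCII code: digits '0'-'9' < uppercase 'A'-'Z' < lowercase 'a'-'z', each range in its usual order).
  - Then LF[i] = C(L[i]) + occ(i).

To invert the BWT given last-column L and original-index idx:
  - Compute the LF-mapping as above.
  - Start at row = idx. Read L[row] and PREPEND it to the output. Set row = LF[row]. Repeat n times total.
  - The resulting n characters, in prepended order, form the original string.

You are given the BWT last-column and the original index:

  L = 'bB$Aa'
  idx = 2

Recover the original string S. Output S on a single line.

LF mapping: 4 2 0 1 3
Walk LF starting at row 2, prepending L[row]:
  step 1: row=2, L[2]='$', prepend. Next row=LF[2]=0
  step 2: row=0, L[0]='b', prepend. Next row=LF[0]=4
  step 3: row=4, L[4]='a', prepend. Next row=LF[4]=3
  step 4: row=3, L[3]='A', prepend. Next row=LF[3]=1
  step 5: row=1, L[1]='B', prepend. Next row=LF[1]=2
Reversed output: BAab$

Answer: BAab$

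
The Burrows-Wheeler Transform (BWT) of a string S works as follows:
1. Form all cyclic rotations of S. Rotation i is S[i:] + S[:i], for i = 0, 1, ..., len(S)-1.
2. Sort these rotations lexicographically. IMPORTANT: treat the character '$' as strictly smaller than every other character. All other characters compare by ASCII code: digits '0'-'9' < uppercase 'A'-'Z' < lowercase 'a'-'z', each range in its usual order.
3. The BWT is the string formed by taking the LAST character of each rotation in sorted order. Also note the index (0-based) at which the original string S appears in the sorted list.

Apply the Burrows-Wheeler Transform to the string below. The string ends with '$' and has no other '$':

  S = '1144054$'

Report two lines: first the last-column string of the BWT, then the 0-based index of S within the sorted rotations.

Answer: 44$15410
2

Derivation:
All 8 rotations (rotation i = S[i:]+S[:i]):
  rot[0] = 1144054$
  rot[1] = 144054$1
  rot[2] = 44054$11
  rot[3] = 4054$114
  rot[4] = 054$1144
  rot[5] = 54$11440
  rot[6] = 4$114405
  rot[7] = $1144054
Sorted (with $ < everything):
  sorted[0] = $1144054  (last char: '4')
  sorted[1] = 054$1144  (last char: '4')
  sorted[2] = 1144054$  (last char: '$')
  sorted[3] = 144054$1  (last char: '1')
  sorted[4] = 4$114405  (last char: '5')
  sorted[5] = 4054$114  (last char: '4')
  sorted[6] = 44054$11  (last char: '1')
  sorted[7] = 54$11440  (last char: '0')
Last column: 44$15410
Original string S is at sorted index 2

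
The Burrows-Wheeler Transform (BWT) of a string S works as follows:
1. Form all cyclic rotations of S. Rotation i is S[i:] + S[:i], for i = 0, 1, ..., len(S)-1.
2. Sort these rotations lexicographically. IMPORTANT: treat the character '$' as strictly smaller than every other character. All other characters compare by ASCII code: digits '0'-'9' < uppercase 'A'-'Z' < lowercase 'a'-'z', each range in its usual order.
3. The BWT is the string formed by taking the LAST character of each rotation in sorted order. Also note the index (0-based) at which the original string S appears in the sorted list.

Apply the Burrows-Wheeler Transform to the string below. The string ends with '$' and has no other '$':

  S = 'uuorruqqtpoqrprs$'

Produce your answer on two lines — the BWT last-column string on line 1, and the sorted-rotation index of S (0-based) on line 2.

All 17 rotations (rotation i = S[i:]+S[:i]):
  rot[0] = uuorruqqtpoqrprs$
  rot[1] = uorruqqtpoqrprs$u
  rot[2] = orruqqtpoqrprs$uu
  rot[3] = rruqqtpoqrprs$uuo
  rot[4] = ruqqtpoqrprs$uuor
  rot[5] = uqqtpoqrprs$uuorr
  rot[6] = qqtpoqrprs$uuorru
  rot[7] = qtpoqrprs$uuorruq
  rot[8] = tpoqrprs$uuorruqq
  rot[9] = poqrprs$uuorruqqt
  rot[10] = oqrprs$uuorruqqtp
  rot[11] = qrprs$uuorruqqtpo
  rot[12] = rprs$uuorruqqtpoq
  rot[13] = prs$uuorruqqtpoqr
  rot[14] = rs$uuorruqqtpoqrp
  rot[15] = s$uuorruqqtpoqrpr
  rot[16] = $uuorruqqtpoqrprs
Sorted (with $ < everything):
  sorted[0] = $uuorruqqtpoqrprs  (last char: 's')
  sorted[1] = oqrprs$uuorruqqtp  (last char: 'p')
  sorted[2] = orruqqtpoqrprs$uu  (last char: 'u')
  sorted[3] = poqrprs$uuorruqqt  (last char: 't')
  sorted[4] = prs$uuorruqqtpoqr  (last char: 'r')
  sorted[5] = qqtpoqrprs$uuorru  (last char: 'u')
  sorted[6] = qrprs$uuorruqqtpo  (last char: 'o')
  sorted[7] = qtpoqrprs$uuorruq  (last char: 'q')
  sorted[8] = rprs$uuorruqqtpoq  (last char: 'q')
  sorted[9] = rruqqtpoqrprs$uuo  (last char: 'o')
  sorted[10] = rs$uuorruqqtpoqrp  (last char: 'p')
  sorted[11] = ruqqtpoqrprs$uuor  (last char: 'r')
  sorted[12] = s$uuorruqqtpoqrpr  (last char: 'r')
  sorted[13] = tpoqrprs$uuorruqq  (last char: 'q')
  sorted[14] = uorruqqtpoqrprs$u  (last char: 'u')
  sorted[15] = uqqtpoqrprs$uuorr  (last char: 'r')
  sorted[16] = uuorruqqtpoqrprs$  (last char: '$')
Last column: sputruoqqoprrqur$
Original string S is at sorted index 16

Answer: sputruoqqoprrqur$
16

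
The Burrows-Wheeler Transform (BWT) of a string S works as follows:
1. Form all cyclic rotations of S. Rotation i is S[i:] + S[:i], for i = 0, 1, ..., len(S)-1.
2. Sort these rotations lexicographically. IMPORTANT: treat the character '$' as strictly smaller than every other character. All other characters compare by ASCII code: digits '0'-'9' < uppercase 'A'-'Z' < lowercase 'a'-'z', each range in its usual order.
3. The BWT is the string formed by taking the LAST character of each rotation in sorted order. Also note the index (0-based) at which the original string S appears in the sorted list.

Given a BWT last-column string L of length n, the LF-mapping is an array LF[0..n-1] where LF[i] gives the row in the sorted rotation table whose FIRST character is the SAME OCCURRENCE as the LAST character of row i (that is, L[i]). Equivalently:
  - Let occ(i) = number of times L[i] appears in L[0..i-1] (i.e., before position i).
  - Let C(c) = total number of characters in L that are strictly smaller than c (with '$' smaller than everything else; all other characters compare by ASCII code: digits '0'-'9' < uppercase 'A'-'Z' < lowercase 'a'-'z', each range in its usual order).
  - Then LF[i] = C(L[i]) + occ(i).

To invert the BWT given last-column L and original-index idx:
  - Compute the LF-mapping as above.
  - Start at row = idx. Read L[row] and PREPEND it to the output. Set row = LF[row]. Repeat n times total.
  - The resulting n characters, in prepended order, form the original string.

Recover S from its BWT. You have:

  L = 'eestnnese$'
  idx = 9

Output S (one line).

Answer: tennessee$

Derivation:
LF mapping: 1 2 7 9 5 6 3 8 4 0
Walk LF starting at row 9, prepending L[row]:
  step 1: row=9, L[9]='$', prepend. Next row=LF[9]=0
  step 2: row=0, L[0]='e', prepend. Next row=LF[0]=1
  step 3: row=1, L[1]='e', prepend. Next row=LF[1]=2
  step 4: row=2, L[2]='s', prepend. Next row=LF[2]=7
  step 5: row=7, L[7]='s', prepend. Next row=LF[7]=8
  step 6: row=8, L[8]='e', prepend. Next row=LF[8]=4
  step 7: row=4, L[4]='n', prepend. Next row=LF[4]=5
  step 8: row=5, L[5]='n', prepend. Next row=LF[5]=6
  step 9: row=6, L[6]='e', prepend. Next row=LF[6]=3
  step 10: row=3, L[3]='t', prepend. Next row=LF[3]=9
Reversed output: tennessee$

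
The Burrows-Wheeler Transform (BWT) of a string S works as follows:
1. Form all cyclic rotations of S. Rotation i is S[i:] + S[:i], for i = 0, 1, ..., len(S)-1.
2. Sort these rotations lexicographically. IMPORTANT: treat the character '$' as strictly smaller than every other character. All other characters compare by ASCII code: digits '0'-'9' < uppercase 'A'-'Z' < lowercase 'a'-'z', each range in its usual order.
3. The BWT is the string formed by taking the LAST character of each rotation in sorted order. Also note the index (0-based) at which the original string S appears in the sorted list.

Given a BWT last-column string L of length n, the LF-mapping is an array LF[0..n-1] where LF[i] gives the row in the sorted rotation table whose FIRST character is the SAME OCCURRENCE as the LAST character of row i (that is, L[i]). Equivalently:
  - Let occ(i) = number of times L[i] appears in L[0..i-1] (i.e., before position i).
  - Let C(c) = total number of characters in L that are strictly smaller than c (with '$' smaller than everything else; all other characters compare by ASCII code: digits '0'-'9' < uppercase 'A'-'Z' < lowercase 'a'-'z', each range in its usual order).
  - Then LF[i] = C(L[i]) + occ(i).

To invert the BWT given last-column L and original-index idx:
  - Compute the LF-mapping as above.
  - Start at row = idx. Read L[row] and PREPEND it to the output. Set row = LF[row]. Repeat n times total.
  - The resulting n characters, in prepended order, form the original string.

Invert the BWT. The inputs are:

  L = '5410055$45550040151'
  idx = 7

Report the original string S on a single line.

Answer: 154155451005054005$

Derivation:
LF mapping: 12 9 6 1 2 13 14 0 10 15 16 17 3 4 11 5 7 18 8
Walk LF starting at row 7, prepending L[row]:
  step 1: row=7, L[7]='$', prepend. Next row=LF[7]=0
  step 2: row=0, L[0]='5', prepend. Next row=LF[0]=12
  step 3: row=12, L[12]='0', prepend. Next row=LF[12]=3
  step 4: row=3, L[3]='0', prepend. Next row=LF[3]=1
  step 5: row=1, L[1]='4', prepend. Next row=LF[1]=9
  step 6: row=9, L[9]='5', prepend. Next row=LF[9]=15
  step 7: row=15, L[15]='0', prepend. Next row=LF[15]=5
  step 8: row=5, L[5]='5', prepend. Next row=LF[5]=13
  step 9: row=13, L[13]='0', prepend. Next row=LF[13]=4
  step 10: row=4, L[4]='0', prepend. Next row=LF[4]=2
  step 11: row=2, L[2]='1', prepend. Next row=LF[2]=6
  step 12: row=6, L[6]='5', prepend. Next row=LF[6]=14
  step 13: row=14, L[14]='4', prepend. Next row=LF[14]=11
  step 14: row=11, L[11]='5', prepend. Next row=LF[11]=17
  step 15: row=17, L[17]='5', prepend. Next row=LF[17]=18
  step 16: row=18, L[18]='1', prepend. Next row=LF[18]=8
  step 17: row=8, L[8]='4', prepend. Next row=LF[8]=10
  step 18: row=10, L[10]='5', prepend. Next row=LF[10]=16
  step 19: row=16, L[16]='1', prepend. Next row=LF[16]=7
Reversed output: 154155451005054005$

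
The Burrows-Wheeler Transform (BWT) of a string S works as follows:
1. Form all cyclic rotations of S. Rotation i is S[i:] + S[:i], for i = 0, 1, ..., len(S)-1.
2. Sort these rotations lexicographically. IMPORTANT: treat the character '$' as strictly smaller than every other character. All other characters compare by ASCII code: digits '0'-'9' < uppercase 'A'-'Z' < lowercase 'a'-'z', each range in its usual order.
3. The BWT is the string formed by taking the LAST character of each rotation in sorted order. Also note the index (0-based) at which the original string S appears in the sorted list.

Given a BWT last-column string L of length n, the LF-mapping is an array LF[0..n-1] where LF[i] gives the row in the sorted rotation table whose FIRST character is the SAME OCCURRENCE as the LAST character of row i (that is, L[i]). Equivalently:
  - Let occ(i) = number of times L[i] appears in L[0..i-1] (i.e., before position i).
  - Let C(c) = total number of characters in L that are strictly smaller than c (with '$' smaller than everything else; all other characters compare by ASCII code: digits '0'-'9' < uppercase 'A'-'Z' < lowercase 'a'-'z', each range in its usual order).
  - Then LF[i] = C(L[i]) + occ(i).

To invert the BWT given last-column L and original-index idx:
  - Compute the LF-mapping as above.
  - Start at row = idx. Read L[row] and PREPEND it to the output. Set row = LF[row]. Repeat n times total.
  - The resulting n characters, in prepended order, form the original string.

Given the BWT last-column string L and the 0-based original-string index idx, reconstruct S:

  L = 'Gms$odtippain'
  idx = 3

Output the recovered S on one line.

LF mapping: 1 6 11 0 8 3 12 4 9 10 2 5 7
Walk LF starting at row 3, prepending L[row]:
  step 1: row=3, L[3]='$', prepend. Next row=LF[3]=0
  step 2: row=0, L[0]='G', prepend. Next row=LF[0]=1
  step 3: row=1, L[1]='m', prepend. Next row=LF[1]=6
  step 4: row=6, L[6]='t', prepend. Next row=LF[6]=12
  step 5: row=12, L[12]='n', prepend. Next row=LF[12]=7
  step 6: row=7, L[7]='i', prepend. Next row=LF[7]=4
  step 7: row=4, L[4]='o', prepend. Next row=LF[4]=8
  step 8: row=8, L[8]='p', prepend. Next row=LF[8]=9
  step 9: row=9, L[9]='p', prepend. Next row=LF[9]=10
  step 10: row=10, L[10]='a', prepend. Next row=LF[10]=2
  step 11: row=2, L[2]='s', prepend. Next row=LF[2]=11
  step 12: row=11, L[11]='i', prepend. Next row=LF[11]=5
  step 13: row=5, L[5]='d', prepend. Next row=LF[5]=3
Reversed output: disappointmG$

Answer: disappointmG$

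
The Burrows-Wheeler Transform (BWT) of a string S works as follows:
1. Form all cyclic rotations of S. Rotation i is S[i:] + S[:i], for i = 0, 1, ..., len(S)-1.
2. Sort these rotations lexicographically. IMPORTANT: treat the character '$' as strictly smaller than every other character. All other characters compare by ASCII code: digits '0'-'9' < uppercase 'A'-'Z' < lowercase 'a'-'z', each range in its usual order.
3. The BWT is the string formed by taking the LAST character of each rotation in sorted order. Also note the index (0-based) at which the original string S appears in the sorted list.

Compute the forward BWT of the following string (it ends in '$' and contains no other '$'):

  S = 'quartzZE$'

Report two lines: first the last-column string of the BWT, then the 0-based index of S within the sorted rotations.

Answer: EZzu$arqt
4

Derivation:
All 9 rotations (rotation i = S[i:]+S[:i]):
  rot[0] = quartzZE$
  rot[1] = uartzZE$q
  rot[2] = artzZE$qu
  rot[3] = rtzZE$qua
  rot[4] = tzZE$quar
  rot[5] = zZE$quart
  rot[6] = ZE$quartz
  rot[7] = E$quartzZ
  rot[8] = $quartzZE
Sorted (with $ < everything):
  sorted[0] = $quartzZE  (last char: 'E')
  sorted[1] = E$quartzZ  (last char: 'Z')
  sorted[2] = ZE$quartz  (last char: 'z')
  sorted[3] = artzZE$qu  (last char: 'u')
  sorted[4] = quartzZE$  (last char: '$')
  sorted[5] = rtzZE$qua  (last char: 'a')
  sorted[6] = tzZE$quar  (last char: 'r')
  sorted[7] = uartzZE$q  (last char: 'q')
  sorted[8] = zZE$quart  (last char: 't')
Last column: EZzu$arqt
Original string S is at sorted index 4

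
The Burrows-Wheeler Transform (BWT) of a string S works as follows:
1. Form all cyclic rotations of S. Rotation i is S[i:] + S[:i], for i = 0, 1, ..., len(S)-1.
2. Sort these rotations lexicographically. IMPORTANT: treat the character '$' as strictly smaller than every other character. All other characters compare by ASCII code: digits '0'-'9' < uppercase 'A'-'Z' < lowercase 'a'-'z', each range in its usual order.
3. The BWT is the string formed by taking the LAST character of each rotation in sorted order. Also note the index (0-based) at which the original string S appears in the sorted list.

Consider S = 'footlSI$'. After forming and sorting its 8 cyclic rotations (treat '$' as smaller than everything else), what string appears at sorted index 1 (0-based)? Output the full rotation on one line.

Answer: I$footlS

Derivation:
All 8 rotations (rotation i = S[i:]+S[:i]):
  rot[0] = footlSI$
  rot[1] = ootlSI$f
  rot[2] = otlSI$fo
  rot[3] = tlSI$foo
  rot[4] = lSI$foot
  rot[5] = SI$footl
  rot[6] = I$footlS
  rot[7] = $footlSI
Sorted (with $ < everything):
  sorted[0] = $footlSI
  sorted[1] = I$footlS
  sorted[2] = SI$footl
  sorted[3] = footlSI$
  sorted[4] = lSI$foot
  sorted[5] = ootlSI$f
  sorted[6] = otlSI$fo
  sorted[7] = tlSI$foo
sorted[1] = I$footlS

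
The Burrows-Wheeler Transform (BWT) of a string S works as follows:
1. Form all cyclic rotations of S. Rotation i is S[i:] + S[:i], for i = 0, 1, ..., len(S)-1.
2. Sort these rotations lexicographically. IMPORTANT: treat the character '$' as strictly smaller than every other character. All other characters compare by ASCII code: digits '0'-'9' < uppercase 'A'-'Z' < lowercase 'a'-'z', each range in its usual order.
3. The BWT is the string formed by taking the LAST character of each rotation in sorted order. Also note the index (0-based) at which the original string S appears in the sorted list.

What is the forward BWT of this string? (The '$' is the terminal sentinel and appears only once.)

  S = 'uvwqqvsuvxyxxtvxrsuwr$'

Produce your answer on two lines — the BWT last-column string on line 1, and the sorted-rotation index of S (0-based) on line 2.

All 22 rotations (rotation i = S[i:]+S[:i]):
  rot[0] = uvwqqvsuvxyxxtvxrsuwr$
  rot[1] = vwqqvsuvxyxxtvxrsuwr$u
  rot[2] = wqqvsuvxyxxtvxrsuwr$uv
  rot[3] = qqvsuvxyxxtvxrsuwr$uvw
  rot[4] = qvsuvxyxxtvxrsuwr$uvwq
  rot[5] = vsuvxyxxtvxrsuwr$uvwqq
  rot[6] = suvxyxxtvxrsuwr$uvwqqv
  rot[7] = uvxyxxtvxrsuwr$uvwqqvs
  rot[8] = vxyxxtvxrsuwr$uvwqqvsu
  rot[9] = xyxxtvxrsuwr$uvwqqvsuv
  rot[10] = yxxtvxrsuwr$uvwqqvsuvx
  rot[11] = xxtvxrsuwr$uvwqqvsuvxy
  rot[12] = xtvxrsuwr$uvwqqvsuvxyx
  rot[13] = tvxrsuwr$uvwqqvsuvxyxx
  rot[14] = vxrsuwr$uvwqqvsuvxyxxt
  rot[15] = xrsuwr$uvwqqvsuvxyxxtv
  rot[16] = rsuwr$uvwqqvsuvxyxxtvx
  rot[17] = suwr$uvwqqvsuvxyxxtvxr
  rot[18] = uwr$uvwqqvsuvxyxxtvxrs
  rot[19] = wr$uvwqqvsuvxyxxtvxrsu
  rot[20] = r$uvwqqvsuvxyxxtvxrsuw
  rot[21] = $uvwqqvsuvxyxxtvxrsuwr
Sorted (with $ < everything):
  sorted[0] = $uvwqqvsuvxyxxtvxrsuwr  (last char: 'r')
  sorted[1] = qqvsuvxyxxtvxrsuwr$uvw  (last char: 'w')
  sorted[2] = qvsuvxyxxtvxrsuwr$uvwq  (last char: 'q')
  sorted[3] = r$uvwqqvsuvxyxxtvxrsuw  (last char: 'w')
  sorted[4] = rsuwr$uvwqqvsuvxyxxtvx  (last char: 'x')
  sorted[5] = suvxyxxtvxrsuwr$uvwqqv  (last char: 'v')
  sorted[6] = suwr$uvwqqvsuvxyxxtvxr  (last char: 'r')
  sorted[7] = tvxrsuwr$uvwqqvsuvxyxx  (last char: 'x')
  sorted[8] = uvwqqvsuvxyxxtvxrsuwr$  (last char: '$')
  sorted[9] = uvxyxxtvxrsuwr$uvwqqvs  (last char: 's')
  sorted[10] = uwr$uvwqqvsuvxyxxtvxrs  (last char: 's')
  sorted[11] = vsuvxyxxtvxrsuwr$uvwqq  (last char: 'q')
  sorted[12] = vwqqvsuvxyxxtvxrsuwr$u  (last char: 'u')
  sorted[13] = vxrsuwr$uvwqqvsuvxyxxt  (last char: 't')
  sorted[14] = vxyxxtvxrsuwr$uvwqqvsu  (last char: 'u')
  sorted[15] = wqqvsuvxyxxtvxrsuwr$uv  (last char: 'v')
  sorted[16] = wr$uvwqqvsuvxyxxtvxrsu  (last char: 'u')
  sorted[17] = xrsuwr$uvwqqvsuvxyxxtv  (last char: 'v')
  sorted[18] = xtvxrsuwr$uvwqqvsuvxyx  (last char: 'x')
  sorted[19] = xxtvxrsuwr$uvwqqvsuvxy  (last char: 'y')
  sorted[20] = xyxxtvxrsuwr$uvwqqvsuv  (last char: 'v')
  sorted[21] = yxxtvxrsuwr$uvwqqvsuvx  (last char: 'x')
Last column: rwqwxvrx$ssqutuvuvxyvx
Original string S is at sorted index 8

Answer: rwqwxvrx$ssqutuvuvxyvx
8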